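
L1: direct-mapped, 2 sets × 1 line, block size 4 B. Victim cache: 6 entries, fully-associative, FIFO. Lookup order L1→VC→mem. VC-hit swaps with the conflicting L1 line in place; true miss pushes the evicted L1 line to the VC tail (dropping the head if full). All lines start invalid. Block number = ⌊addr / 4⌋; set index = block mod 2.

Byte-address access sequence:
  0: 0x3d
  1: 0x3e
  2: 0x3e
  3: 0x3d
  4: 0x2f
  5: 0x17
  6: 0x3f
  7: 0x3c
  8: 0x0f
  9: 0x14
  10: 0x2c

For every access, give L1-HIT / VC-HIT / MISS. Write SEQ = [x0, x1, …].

  [0] addr=0x3d blk=15 s=1: MISS | VC []
  [1] addr=0x3e blk=15 s=1: L1-HIT | VC []
  [2] addr=0x3e blk=15 s=1: L1-HIT | VC []
  [3] addr=0x3d blk=15 s=1: L1-HIT | VC []
  [4] addr=0x2f blk=11 s=1: MISS | VC [15]
  [5] addr=0x17 blk=5 s=1: MISS | VC [15, 11]
  [6] addr=0x3f blk=15 s=1: VC-HIT | VC [5, 11]
  [7] addr=0x3c blk=15 s=1: L1-HIT | VC [5, 11]
  [8] addr=0xf blk=3 s=1: MISS | VC [5, 11, 15]
  [9] addr=0x14 blk=5 s=1: VC-HIT | VC [3, 11, 15]
  [10] addr=0x2c blk=11 s=1: VC-HIT | VC [3, 5, 15]

SEQ = [MISS, L1-HIT, L1-HIT, L1-HIT, MISS, MISS, VC-HIT, L1-HIT, MISS, VC-HIT, VC-HIT]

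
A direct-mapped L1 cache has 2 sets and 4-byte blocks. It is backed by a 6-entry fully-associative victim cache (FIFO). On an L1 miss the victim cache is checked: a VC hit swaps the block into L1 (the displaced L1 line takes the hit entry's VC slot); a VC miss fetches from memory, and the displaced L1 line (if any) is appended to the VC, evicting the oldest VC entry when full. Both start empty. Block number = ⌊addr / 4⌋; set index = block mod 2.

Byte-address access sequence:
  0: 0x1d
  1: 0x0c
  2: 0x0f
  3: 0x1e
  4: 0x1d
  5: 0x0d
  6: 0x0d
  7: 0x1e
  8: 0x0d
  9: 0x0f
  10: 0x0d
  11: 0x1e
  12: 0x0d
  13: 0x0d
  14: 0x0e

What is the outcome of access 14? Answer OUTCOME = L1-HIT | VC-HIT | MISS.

0: 0x1d (blk 7, set 1) → MISS  vc=[]
1: 0xc (blk 3, set 1) → MISS  vc=[7]
2: 0xf (blk 3, set 1) → L1-HIT  vc=[7]
3: 0x1e (blk 7, set 1) → VC-HIT  vc=[3]
4: 0x1d (blk 7, set 1) → L1-HIT  vc=[3]
5: 0xd (blk 3, set 1) → VC-HIT  vc=[7]
6: 0xd (blk 3, set 1) → L1-HIT  vc=[7]
7: 0x1e (blk 7, set 1) → VC-HIT  vc=[3]
8: 0xd (blk 3, set 1) → VC-HIT  vc=[7]
9: 0xf (blk 3, set 1) → L1-HIT  vc=[7]
10: 0xd (blk 3, set 1) → L1-HIT  vc=[7]
11: 0x1e (blk 7, set 1) → VC-HIT  vc=[3]
12: 0xd (blk 3, set 1) → VC-HIT  vc=[7]
13: 0xd (blk 3, set 1) → L1-HIT  vc=[7]
14: 0xe (blk 3, set 1) → L1-HIT  vc=[7]

OUTCOME = L1-HIT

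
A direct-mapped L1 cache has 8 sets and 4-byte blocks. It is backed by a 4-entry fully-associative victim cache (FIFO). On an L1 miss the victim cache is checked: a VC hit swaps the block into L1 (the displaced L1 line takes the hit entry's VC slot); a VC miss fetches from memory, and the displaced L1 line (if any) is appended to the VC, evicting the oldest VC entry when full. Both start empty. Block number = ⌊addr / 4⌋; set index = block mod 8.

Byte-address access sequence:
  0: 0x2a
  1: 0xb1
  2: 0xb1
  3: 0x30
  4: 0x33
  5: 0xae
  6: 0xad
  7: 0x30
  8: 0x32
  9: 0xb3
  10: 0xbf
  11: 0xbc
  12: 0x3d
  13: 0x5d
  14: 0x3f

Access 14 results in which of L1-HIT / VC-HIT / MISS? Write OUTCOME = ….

  [0] addr=0x2a blk=10 s=2: MISS | VC []
  [1] addr=0xb1 blk=44 s=4: MISS | VC []
  [2] addr=0xb1 blk=44 s=4: L1-HIT | VC []
  [3] addr=0x30 blk=12 s=4: MISS | VC [44]
  [4] addr=0x33 blk=12 s=4: L1-HIT | VC [44]
  [5] addr=0xae blk=43 s=3: MISS | VC [44]
  [6] addr=0xad blk=43 s=3: L1-HIT | VC [44]
  [7] addr=0x30 blk=12 s=4: L1-HIT | VC [44]
  [8] addr=0x32 blk=12 s=4: L1-HIT | VC [44]
  [9] addr=0xb3 blk=44 s=4: VC-HIT | VC [12]
  [10] addr=0xbf blk=47 s=7: MISS | VC [12]
  [11] addr=0xbc blk=47 s=7: L1-HIT | VC [12]
  [12] addr=0x3d blk=15 s=7: MISS | VC [12, 47]
  [13] addr=0x5d blk=23 s=7: MISS | VC [12, 47, 15]
  [14] addr=0x3f blk=15 s=7: VC-HIT | VC [12, 47, 23]

OUTCOME = VC-HIT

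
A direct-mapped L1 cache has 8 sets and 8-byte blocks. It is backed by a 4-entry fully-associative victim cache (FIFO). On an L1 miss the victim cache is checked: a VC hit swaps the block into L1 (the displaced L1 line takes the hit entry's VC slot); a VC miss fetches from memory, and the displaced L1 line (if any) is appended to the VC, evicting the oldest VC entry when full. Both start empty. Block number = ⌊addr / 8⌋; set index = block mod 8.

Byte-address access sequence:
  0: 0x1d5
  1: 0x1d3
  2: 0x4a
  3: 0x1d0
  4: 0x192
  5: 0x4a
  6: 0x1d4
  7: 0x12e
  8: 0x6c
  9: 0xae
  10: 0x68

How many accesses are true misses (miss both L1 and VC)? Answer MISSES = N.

#0 0x1d5→b58/s2 MISS; vc=[]
#1 0x1d3→b58/s2 L1-HIT; vc=[]
#2 0x4a→b9/s1 MISS; vc=[]
#3 0x1d0→b58/s2 L1-HIT; vc=[]
#4 0x192→b50/s2 MISS; vc=[58]
#5 0x4a→b9/s1 L1-HIT; vc=[58]
#6 0x1d4→b58/s2 VC-HIT; vc=[50]
#7 0x12e→b37/s5 MISS; vc=[50]
#8 0x6c→b13/s5 MISS; vc=[50,37]
#9 0xae→b21/s5 MISS; vc=[50,37,13]
#10 0x68→b13/s5 VC-HIT; vc=[50,37,21]

MISSES = 6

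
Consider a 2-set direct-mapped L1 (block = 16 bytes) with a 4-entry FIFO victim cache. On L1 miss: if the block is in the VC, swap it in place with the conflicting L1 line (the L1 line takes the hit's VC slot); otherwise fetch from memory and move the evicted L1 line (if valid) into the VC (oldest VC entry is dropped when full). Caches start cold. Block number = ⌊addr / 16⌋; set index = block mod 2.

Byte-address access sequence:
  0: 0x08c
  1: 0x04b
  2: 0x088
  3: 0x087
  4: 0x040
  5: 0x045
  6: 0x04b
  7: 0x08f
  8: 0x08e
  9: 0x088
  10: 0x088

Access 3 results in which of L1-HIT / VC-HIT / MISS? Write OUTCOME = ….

#0 0x8c→b8/s0 MISS; vc=[]
#1 0x4b→b4/s0 MISS; vc=[8]
#2 0x88→b8/s0 VC-HIT; vc=[4]
#3 0x87→b8/s0 L1-HIT; vc=[4]
#4 0x40→b4/s0 VC-HIT; vc=[8]
#5 0x45→b4/s0 L1-HIT; vc=[8]
#6 0x4b→b4/s0 L1-HIT; vc=[8]
#7 0x8f→b8/s0 VC-HIT; vc=[4]
#8 0x8e→b8/s0 L1-HIT; vc=[4]
#9 0x88→b8/s0 L1-HIT; vc=[4]
#10 0x88→b8/s0 L1-HIT; vc=[4]

OUTCOME = L1-HIT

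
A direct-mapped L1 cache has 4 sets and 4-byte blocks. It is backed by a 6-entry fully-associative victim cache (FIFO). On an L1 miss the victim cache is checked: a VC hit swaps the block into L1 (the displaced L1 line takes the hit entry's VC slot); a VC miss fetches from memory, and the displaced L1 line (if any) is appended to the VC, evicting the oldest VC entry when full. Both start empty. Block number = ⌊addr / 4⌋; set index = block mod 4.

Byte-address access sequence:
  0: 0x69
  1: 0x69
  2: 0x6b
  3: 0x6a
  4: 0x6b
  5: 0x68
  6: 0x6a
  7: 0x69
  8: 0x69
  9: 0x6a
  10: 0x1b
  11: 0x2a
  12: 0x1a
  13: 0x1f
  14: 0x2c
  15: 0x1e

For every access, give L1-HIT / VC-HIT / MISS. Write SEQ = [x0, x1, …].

0: 0x69 (blk 26, set 2) → MISS  vc=[]
1: 0x69 (blk 26, set 2) → L1-HIT  vc=[]
2: 0x6b (blk 26, set 2) → L1-HIT  vc=[]
3: 0x6a (blk 26, set 2) → L1-HIT  vc=[]
4: 0x6b (blk 26, set 2) → L1-HIT  vc=[]
5: 0x68 (blk 26, set 2) → L1-HIT  vc=[]
6: 0x6a (blk 26, set 2) → L1-HIT  vc=[]
7: 0x69 (blk 26, set 2) → L1-HIT  vc=[]
8: 0x69 (blk 26, set 2) → L1-HIT  vc=[]
9: 0x6a (blk 26, set 2) → L1-HIT  vc=[]
10: 0x1b (blk 6, set 2) → MISS  vc=[26]
11: 0x2a (blk 10, set 2) → MISS  vc=[26, 6]
12: 0x1a (blk 6, set 2) → VC-HIT  vc=[26, 10]
13: 0x1f (blk 7, set 3) → MISS  vc=[26, 10]
14: 0x2c (blk 11, set 3) → MISS  vc=[26, 10, 7]
15: 0x1e (blk 7, set 3) → VC-HIT  vc=[26, 10, 11]

SEQ = [MISS, L1-HIT, L1-HIT, L1-HIT, L1-HIT, L1-HIT, L1-HIT, L1-HIT, L1-HIT, L1-HIT, MISS, MISS, VC-HIT, MISS, MISS, VC-HIT]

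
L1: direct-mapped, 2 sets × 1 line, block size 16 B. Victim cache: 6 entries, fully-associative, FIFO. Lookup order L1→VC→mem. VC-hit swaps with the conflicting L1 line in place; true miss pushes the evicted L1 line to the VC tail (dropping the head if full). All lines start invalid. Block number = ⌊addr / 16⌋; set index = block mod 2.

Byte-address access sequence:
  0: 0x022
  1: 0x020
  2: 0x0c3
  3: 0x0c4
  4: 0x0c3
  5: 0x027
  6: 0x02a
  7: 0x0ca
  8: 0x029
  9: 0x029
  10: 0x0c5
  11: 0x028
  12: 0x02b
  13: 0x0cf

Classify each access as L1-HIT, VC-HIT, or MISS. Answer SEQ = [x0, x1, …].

SEQ = [MISS, L1-HIT, MISS, L1-HIT, L1-HIT, VC-HIT, L1-HIT, VC-HIT, VC-HIT, L1-HIT, VC-HIT, VC-HIT, L1-HIT, VC-HIT]

#0 0x22→b2/s0 MISS; vc=[]
#1 0x20→b2/s0 L1-HIT; vc=[]
#2 0xc3→b12/s0 MISS; vc=[2]
#3 0xc4→b12/s0 L1-HIT; vc=[2]
#4 0xc3→b12/s0 L1-HIT; vc=[2]
#5 0x27→b2/s0 VC-HIT; vc=[12]
#6 0x2a→b2/s0 L1-HIT; vc=[12]
#7 0xca→b12/s0 VC-HIT; vc=[2]
#8 0x29→b2/s0 VC-HIT; vc=[12]
#9 0x29→b2/s0 L1-HIT; vc=[12]
#10 0xc5→b12/s0 VC-HIT; vc=[2]
#11 0x28→b2/s0 VC-HIT; vc=[12]
#12 0x2b→b2/s0 L1-HIT; vc=[12]
#13 0xcf→b12/s0 VC-HIT; vc=[2]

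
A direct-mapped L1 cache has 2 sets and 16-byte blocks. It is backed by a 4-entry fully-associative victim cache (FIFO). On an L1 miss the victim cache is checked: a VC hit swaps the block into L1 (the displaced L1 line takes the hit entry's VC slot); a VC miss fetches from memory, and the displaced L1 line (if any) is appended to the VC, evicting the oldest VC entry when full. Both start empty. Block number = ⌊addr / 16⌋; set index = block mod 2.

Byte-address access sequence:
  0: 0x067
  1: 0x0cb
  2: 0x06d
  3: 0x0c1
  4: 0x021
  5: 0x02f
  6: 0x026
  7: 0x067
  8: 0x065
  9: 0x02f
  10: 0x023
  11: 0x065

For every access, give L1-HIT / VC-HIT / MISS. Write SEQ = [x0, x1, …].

SEQ = [MISS, MISS, VC-HIT, VC-HIT, MISS, L1-HIT, L1-HIT, VC-HIT, L1-HIT, VC-HIT, L1-HIT, VC-HIT]

  [0] addr=0x67 blk=6 s=0: MISS | VC []
  [1] addr=0xcb blk=12 s=0: MISS | VC [6]
  [2] addr=0x6d blk=6 s=0: VC-HIT | VC [12]
  [3] addr=0xc1 blk=12 s=0: VC-HIT | VC [6]
  [4] addr=0x21 blk=2 s=0: MISS | VC [6, 12]
  [5] addr=0x2f blk=2 s=0: L1-HIT | VC [6, 12]
  [6] addr=0x26 blk=2 s=0: L1-HIT | VC [6, 12]
  [7] addr=0x67 blk=6 s=0: VC-HIT | VC [2, 12]
  [8] addr=0x65 blk=6 s=0: L1-HIT | VC [2, 12]
  [9] addr=0x2f blk=2 s=0: VC-HIT | VC [6, 12]
  [10] addr=0x23 blk=2 s=0: L1-HIT | VC [6, 12]
  [11] addr=0x65 blk=6 s=0: VC-HIT | VC [2, 12]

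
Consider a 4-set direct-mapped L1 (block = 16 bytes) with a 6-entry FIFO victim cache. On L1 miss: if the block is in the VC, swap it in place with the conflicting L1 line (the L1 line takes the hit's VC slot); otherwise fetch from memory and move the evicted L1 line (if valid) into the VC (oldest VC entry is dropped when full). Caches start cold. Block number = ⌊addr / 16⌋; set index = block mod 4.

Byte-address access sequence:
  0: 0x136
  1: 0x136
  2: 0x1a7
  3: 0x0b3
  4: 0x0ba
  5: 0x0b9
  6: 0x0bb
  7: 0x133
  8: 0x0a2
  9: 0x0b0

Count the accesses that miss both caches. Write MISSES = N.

0: 0x136 (blk 19, set 3) → MISS  vc=[]
1: 0x136 (blk 19, set 3) → L1-HIT  vc=[]
2: 0x1a7 (blk 26, set 2) → MISS  vc=[]
3: 0xb3 (blk 11, set 3) → MISS  vc=[19]
4: 0xba (blk 11, set 3) → L1-HIT  vc=[19]
5: 0xb9 (blk 11, set 3) → L1-HIT  vc=[19]
6: 0xbb (blk 11, set 3) → L1-HIT  vc=[19]
7: 0x133 (blk 19, set 3) → VC-HIT  vc=[11]
8: 0xa2 (blk 10, set 2) → MISS  vc=[11, 26]
9: 0xb0 (blk 11, set 3) → VC-HIT  vc=[19, 26]

MISSES = 4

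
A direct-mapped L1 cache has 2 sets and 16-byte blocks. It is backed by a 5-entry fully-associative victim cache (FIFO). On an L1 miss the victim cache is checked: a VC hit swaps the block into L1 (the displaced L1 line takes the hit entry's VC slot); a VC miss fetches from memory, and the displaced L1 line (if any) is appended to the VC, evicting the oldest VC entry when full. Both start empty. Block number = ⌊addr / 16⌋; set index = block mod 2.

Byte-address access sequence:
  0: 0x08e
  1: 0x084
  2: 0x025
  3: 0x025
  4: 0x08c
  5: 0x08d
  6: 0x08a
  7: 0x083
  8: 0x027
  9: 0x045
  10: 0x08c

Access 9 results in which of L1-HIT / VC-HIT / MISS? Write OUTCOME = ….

#0 0x8e→b8/s0 MISS; vc=[]
#1 0x84→b8/s0 L1-HIT; vc=[]
#2 0x25→b2/s0 MISS; vc=[8]
#3 0x25→b2/s0 L1-HIT; vc=[8]
#4 0x8c→b8/s0 VC-HIT; vc=[2]
#5 0x8d→b8/s0 L1-HIT; vc=[2]
#6 0x8a→b8/s0 L1-HIT; vc=[2]
#7 0x83→b8/s0 L1-HIT; vc=[2]
#8 0x27→b2/s0 VC-HIT; vc=[8]
#9 0x45→b4/s0 MISS; vc=[8,2]
#10 0x8c→b8/s0 VC-HIT; vc=[4,2]

OUTCOME = MISS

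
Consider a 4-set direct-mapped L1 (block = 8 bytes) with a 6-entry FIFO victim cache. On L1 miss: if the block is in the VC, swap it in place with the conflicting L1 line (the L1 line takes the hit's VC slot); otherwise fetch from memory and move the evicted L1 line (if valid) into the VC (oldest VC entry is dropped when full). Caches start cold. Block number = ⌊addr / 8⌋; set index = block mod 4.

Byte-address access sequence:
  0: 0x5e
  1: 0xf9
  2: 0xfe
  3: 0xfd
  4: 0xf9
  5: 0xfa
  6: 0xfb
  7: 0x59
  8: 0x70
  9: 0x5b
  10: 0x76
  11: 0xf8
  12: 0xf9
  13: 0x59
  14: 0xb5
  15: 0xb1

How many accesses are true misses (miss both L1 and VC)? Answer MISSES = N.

0: 0x5e (blk 11, set 3) → MISS  vc=[]
1: 0xf9 (blk 31, set 3) → MISS  vc=[11]
2: 0xfe (blk 31, set 3) → L1-HIT  vc=[11]
3: 0xfd (blk 31, set 3) → L1-HIT  vc=[11]
4: 0xf9 (blk 31, set 3) → L1-HIT  vc=[11]
5: 0xfa (blk 31, set 3) → L1-HIT  vc=[11]
6: 0xfb (blk 31, set 3) → L1-HIT  vc=[11]
7: 0x59 (blk 11, set 3) → VC-HIT  vc=[31]
8: 0x70 (blk 14, set 2) → MISS  vc=[31]
9: 0x5b (blk 11, set 3) → L1-HIT  vc=[31]
10: 0x76 (blk 14, set 2) → L1-HIT  vc=[31]
11: 0xf8 (blk 31, set 3) → VC-HIT  vc=[11]
12: 0xf9 (blk 31, set 3) → L1-HIT  vc=[11]
13: 0x59 (blk 11, set 3) → VC-HIT  vc=[31]
14: 0xb5 (blk 22, set 2) → MISS  vc=[31, 14]
15: 0xb1 (blk 22, set 2) → L1-HIT  vc=[31, 14]

MISSES = 4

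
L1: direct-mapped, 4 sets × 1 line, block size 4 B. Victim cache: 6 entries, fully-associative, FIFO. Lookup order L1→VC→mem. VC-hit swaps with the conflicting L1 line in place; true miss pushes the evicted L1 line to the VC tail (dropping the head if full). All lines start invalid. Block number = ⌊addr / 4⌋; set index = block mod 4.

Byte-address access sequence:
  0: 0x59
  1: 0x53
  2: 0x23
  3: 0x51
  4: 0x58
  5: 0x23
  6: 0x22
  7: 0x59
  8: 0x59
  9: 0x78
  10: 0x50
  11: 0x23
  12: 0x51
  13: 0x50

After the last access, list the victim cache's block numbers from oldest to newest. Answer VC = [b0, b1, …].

VC = [8, 22]

#0 0x59→b22/s2 MISS; vc=[]
#1 0x53→b20/s0 MISS; vc=[]
#2 0x23→b8/s0 MISS; vc=[20]
#3 0x51→b20/s0 VC-HIT; vc=[8]
#4 0x58→b22/s2 L1-HIT; vc=[8]
#5 0x23→b8/s0 VC-HIT; vc=[20]
#6 0x22→b8/s0 L1-HIT; vc=[20]
#7 0x59→b22/s2 L1-HIT; vc=[20]
#8 0x59→b22/s2 L1-HIT; vc=[20]
#9 0x78→b30/s2 MISS; vc=[20,22]
#10 0x50→b20/s0 VC-HIT; vc=[8,22]
#11 0x23→b8/s0 VC-HIT; vc=[20,22]
#12 0x51→b20/s0 VC-HIT; vc=[8,22]
#13 0x50→b20/s0 L1-HIT; vc=[8,22]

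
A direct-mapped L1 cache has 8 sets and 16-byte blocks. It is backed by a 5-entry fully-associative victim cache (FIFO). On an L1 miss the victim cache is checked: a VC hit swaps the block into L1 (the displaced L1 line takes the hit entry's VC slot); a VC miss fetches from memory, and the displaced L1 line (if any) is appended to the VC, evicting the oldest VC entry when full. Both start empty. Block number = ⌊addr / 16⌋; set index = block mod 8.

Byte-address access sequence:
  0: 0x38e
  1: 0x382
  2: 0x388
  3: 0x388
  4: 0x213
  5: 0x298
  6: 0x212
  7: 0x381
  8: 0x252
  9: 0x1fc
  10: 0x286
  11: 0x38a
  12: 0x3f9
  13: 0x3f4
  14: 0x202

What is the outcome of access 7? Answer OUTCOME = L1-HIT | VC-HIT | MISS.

0: 0x38e (blk 56, set 0) → MISS  vc=[]
1: 0x382 (blk 56, set 0) → L1-HIT  vc=[]
2: 0x388 (blk 56, set 0) → L1-HIT  vc=[]
3: 0x388 (blk 56, set 0) → L1-HIT  vc=[]
4: 0x213 (blk 33, set 1) → MISS  vc=[]
5: 0x298 (blk 41, set 1) → MISS  vc=[33]
6: 0x212 (blk 33, set 1) → VC-HIT  vc=[41]
7: 0x381 (blk 56, set 0) → L1-HIT  vc=[41]
8: 0x252 (blk 37, set 5) → MISS  vc=[41]
9: 0x1fc (blk 31, set 7) → MISS  vc=[41]
10: 0x286 (blk 40, set 0) → MISS  vc=[41, 56]
11: 0x38a (blk 56, set 0) → VC-HIT  vc=[41, 40]
12: 0x3f9 (blk 63, set 7) → MISS  vc=[41, 40, 31]
13: 0x3f4 (blk 63, set 7) → L1-HIT  vc=[41, 40, 31]
14: 0x202 (blk 32, set 0) → MISS  vc=[41, 40, 31, 56]

OUTCOME = L1-HIT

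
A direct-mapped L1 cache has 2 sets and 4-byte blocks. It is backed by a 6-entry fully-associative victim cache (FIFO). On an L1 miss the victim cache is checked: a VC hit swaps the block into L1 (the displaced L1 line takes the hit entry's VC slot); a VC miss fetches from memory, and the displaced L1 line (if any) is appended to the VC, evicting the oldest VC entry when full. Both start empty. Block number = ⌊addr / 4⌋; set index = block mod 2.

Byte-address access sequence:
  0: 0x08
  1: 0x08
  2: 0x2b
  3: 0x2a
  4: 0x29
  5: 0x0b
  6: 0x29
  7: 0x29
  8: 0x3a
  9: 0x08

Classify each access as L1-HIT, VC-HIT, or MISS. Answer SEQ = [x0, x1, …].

SEQ = [MISS, L1-HIT, MISS, L1-HIT, L1-HIT, VC-HIT, VC-HIT, L1-HIT, MISS, VC-HIT]

#0 0x8→b2/s0 MISS; vc=[]
#1 0x8→b2/s0 L1-HIT; vc=[]
#2 0x2b→b10/s0 MISS; vc=[2]
#3 0x2a→b10/s0 L1-HIT; vc=[2]
#4 0x29→b10/s0 L1-HIT; vc=[2]
#5 0xb→b2/s0 VC-HIT; vc=[10]
#6 0x29→b10/s0 VC-HIT; vc=[2]
#7 0x29→b10/s0 L1-HIT; vc=[2]
#8 0x3a→b14/s0 MISS; vc=[2,10]
#9 0x8→b2/s0 VC-HIT; vc=[14,10]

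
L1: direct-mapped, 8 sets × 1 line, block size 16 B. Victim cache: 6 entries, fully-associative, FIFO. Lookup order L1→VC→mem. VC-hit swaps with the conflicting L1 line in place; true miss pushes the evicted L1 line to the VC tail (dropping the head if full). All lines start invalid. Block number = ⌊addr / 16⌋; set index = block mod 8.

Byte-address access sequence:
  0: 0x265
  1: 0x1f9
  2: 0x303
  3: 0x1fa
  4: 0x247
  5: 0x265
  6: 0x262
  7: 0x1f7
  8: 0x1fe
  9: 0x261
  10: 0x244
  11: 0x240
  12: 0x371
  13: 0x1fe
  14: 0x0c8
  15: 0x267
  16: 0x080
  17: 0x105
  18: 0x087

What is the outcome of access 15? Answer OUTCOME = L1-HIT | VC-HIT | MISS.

0: 0x265 (blk 38, set 6) → MISS  vc=[]
1: 0x1f9 (blk 31, set 7) → MISS  vc=[]
2: 0x303 (blk 48, set 0) → MISS  vc=[]
3: 0x1fa (blk 31, set 7) → L1-HIT  vc=[]
4: 0x247 (blk 36, set 4) → MISS  vc=[]
5: 0x265 (blk 38, set 6) → L1-HIT  vc=[]
6: 0x262 (blk 38, set 6) → L1-HIT  vc=[]
7: 0x1f7 (blk 31, set 7) → L1-HIT  vc=[]
8: 0x1fe (blk 31, set 7) → L1-HIT  vc=[]
9: 0x261 (blk 38, set 6) → L1-HIT  vc=[]
10: 0x244 (blk 36, set 4) → L1-HIT  vc=[]
11: 0x240 (blk 36, set 4) → L1-HIT  vc=[]
12: 0x371 (blk 55, set 7) → MISS  vc=[31]
13: 0x1fe (blk 31, set 7) → VC-HIT  vc=[55]
14: 0xc8 (blk 12, set 4) → MISS  vc=[55, 36]
15: 0x267 (blk 38, set 6) → L1-HIT  vc=[55, 36]
16: 0x80 (blk 8, set 0) → MISS  vc=[55, 36, 48]
17: 0x105 (blk 16, set 0) → MISS  vc=[55, 36, 48, 8]
18: 0x87 (blk 8, set 0) → VC-HIT  vc=[55, 36, 48, 16]

OUTCOME = L1-HIT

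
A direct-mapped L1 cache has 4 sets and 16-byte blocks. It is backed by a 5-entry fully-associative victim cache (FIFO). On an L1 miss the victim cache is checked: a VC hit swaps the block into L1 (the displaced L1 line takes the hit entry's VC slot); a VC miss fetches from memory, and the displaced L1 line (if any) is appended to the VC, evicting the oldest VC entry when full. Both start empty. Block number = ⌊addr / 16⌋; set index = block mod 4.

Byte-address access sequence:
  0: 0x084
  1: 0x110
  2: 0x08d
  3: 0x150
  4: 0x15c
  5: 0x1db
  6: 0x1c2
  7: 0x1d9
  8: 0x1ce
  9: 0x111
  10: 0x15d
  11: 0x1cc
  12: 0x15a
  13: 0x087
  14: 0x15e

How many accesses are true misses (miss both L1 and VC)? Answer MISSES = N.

MISSES = 5

0: 0x84 (blk 8, set 0) → MISS  vc=[]
1: 0x110 (blk 17, set 1) → MISS  vc=[]
2: 0x8d (blk 8, set 0) → L1-HIT  vc=[]
3: 0x150 (blk 21, set 1) → MISS  vc=[17]
4: 0x15c (blk 21, set 1) → L1-HIT  vc=[17]
5: 0x1db (blk 29, set 1) → MISS  vc=[17, 21]
6: 0x1c2 (blk 28, set 0) → MISS  vc=[17, 21, 8]
7: 0x1d9 (blk 29, set 1) → L1-HIT  vc=[17, 21, 8]
8: 0x1ce (blk 28, set 0) → L1-HIT  vc=[17, 21, 8]
9: 0x111 (blk 17, set 1) → VC-HIT  vc=[29, 21, 8]
10: 0x15d (blk 21, set 1) → VC-HIT  vc=[29, 17, 8]
11: 0x1cc (blk 28, set 0) → L1-HIT  vc=[29, 17, 8]
12: 0x15a (blk 21, set 1) → L1-HIT  vc=[29, 17, 8]
13: 0x87 (blk 8, set 0) → VC-HIT  vc=[29, 17, 28]
14: 0x15e (blk 21, set 1) → L1-HIT  vc=[29, 17, 28]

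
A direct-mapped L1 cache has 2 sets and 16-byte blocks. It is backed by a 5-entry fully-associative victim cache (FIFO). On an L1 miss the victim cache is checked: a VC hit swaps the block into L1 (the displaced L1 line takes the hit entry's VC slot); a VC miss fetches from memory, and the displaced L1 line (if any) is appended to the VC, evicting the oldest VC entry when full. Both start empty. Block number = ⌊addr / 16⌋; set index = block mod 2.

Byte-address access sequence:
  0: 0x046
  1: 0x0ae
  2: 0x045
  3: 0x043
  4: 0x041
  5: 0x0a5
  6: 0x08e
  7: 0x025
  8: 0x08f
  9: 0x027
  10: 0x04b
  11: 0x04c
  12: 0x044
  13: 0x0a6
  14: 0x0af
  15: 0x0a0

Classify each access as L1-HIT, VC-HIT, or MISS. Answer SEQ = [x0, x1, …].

SEQ = [MISS, MISS, VC-HIT, L1-HIT, L1-HIT, VC-HIT, MISS, MISS, VC-HIT, VC-HIT, VC-HIT, L1-HIT, L1-HIT, VC-HIT, L1-HIT, L1-HIT]

#0 0x46→b4/s0 MISS; vc=[]
#1 0xae→b10/s0 MISS; vc=[4]
#2 0x45→b4/s0 VC-HIT; vc=[10]
#3 0x43→b4/s0 L1-HIT; vc=[10]
#4 0x41→b4/s0 L1-HIT; vc=[10]
#5 0xa5→b10/s0 VC-HIT; vc=[4]
#6 0x8e→b8/s0 MISS; vc=[4,10]
#7 0x25→b2/s0 MISS; vc=[4,10,8]
#8 0x8f→b8/s0 VC-HIT; vc=[4,10,2]
#9 0x27→b2/s0 VC-HIT; vc=[4,10,8]
#10 0x4b→b4/s0 VC-HIT; vc=[2,10,8]
#11 0x4c→b4/s0 L1-HIT; vc=[2,10,8]
#12 0x44→b4/s0 L1-HIT; vc=[2,10,8]
#13 0xa6→b10/s0 VC-HIT; vc=[2,4,8]
#14 0xaf→b10/s0 L1-HIT; vc=[2,4,8]
#15 0xa0→b10/s0 L1-HIT; vc=[2,4,8]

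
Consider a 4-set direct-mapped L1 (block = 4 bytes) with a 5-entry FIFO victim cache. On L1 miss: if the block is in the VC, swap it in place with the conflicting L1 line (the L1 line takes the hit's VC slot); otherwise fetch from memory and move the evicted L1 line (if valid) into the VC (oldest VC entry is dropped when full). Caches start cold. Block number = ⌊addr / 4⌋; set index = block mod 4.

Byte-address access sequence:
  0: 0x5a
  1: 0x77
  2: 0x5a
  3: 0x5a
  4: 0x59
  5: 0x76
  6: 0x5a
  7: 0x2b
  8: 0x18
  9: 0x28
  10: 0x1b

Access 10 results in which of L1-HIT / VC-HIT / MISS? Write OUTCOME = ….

OUTCOME = VC-HIT

  [0] addr=0x5a blk=22 s=2: MISS | VC []
  [1] addr=0x77 blk=29 s=1: MISS | VC []
  [2] addr=0x5a blk=22 s=2: L1-HIT | VC []
  [3] addr=0x5a blk=22 s=2: L1-HIT | VC []
  [4] addr=0x59 blk=22 s=2: L1-HIT | VC []
  [5] addr=0x76 blk=29 s=1: L1-HIT | VC []
  [6] addr=0x5a blk=22 s=2: L1-HIT | VC []
  [7] addr=0x2b blk=10 s=2: MISS | VC [22]
  [8] addr=0x18 blk=6 s=2: MISS | VC [22, 10]
  [9] addr=0x28 blk=10 s=2: VC-HIT | VC [22, 6]
  [10] addr=0x1b blk=6 s=2: VC-HIT | VC [22, 10]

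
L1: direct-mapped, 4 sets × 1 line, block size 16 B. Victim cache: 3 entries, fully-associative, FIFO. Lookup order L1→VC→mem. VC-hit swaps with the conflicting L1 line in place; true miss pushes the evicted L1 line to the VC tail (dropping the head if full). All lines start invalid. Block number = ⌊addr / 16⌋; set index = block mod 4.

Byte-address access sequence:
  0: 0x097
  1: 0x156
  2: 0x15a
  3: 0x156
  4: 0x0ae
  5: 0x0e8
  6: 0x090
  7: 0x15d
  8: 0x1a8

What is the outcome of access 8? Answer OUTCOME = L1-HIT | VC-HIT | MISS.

OUTCOME = MISS

#0 0x97→b9/s1 MISS; vc=[]
#1 0x156→b21/s1 MISS; vc=[9]
#2 0x15a→b21/s1 L1-HIT; vc=[9]
#3 0x156→b21/s1 L1-HIT; vc=[9]
#4 0xae→b10/s2 MISS; vc=[9]
#5 0xe8→b14/s2 MISS; vc=[9,10]
#6 0x90→b9/s1 VC-HIT; vc=[21,10]
#7 0x15d→b21/s1 VC-HIT; vc=[9,10]
#8 0x1a8→b26/s2 MISS; vc=[9,10,14]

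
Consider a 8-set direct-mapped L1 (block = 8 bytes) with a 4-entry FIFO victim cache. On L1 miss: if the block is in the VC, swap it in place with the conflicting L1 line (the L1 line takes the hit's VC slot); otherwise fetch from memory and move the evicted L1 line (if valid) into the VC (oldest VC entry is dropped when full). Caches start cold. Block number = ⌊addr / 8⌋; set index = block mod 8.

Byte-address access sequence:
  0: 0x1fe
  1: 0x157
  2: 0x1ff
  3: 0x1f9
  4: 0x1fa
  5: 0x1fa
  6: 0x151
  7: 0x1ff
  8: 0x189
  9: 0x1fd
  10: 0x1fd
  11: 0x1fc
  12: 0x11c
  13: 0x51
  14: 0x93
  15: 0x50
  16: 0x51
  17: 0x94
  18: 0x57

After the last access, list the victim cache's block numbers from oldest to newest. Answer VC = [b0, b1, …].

#0 0x1fe→b63/s7 MISS; vc=[]
#1 0x157→b42/s2 MISS; vc=[]
#2 0x1ff→b63/s7 L1-HIT; vc=[]
#3 0x1f9→b63/s7 L1-HIT; vc=[]
#4 0x1fa→b63/s7 L1-HIT; vc=[]
#5 0x1fa→b63/s7 L1-HIT; vc=[]
#6 0x151→b42/s2 L1-HIT; vc=[]
#7 0x1ff→b63/s7 L1-HIT; vc=[]
#8 0x189→b49/s1 MISS; vc=[]
#9 0x1fd→b63/s7 L1-HIT; vc=[]
#10 0x1fd→b63/s7 L1-HIT; vc=[]
#11 0x1fc→b63/s7 L1-HIT; vc=[]
#12 0x11c→b35/s3 MISS; vc=[]
#13 0x51→b10/s2 MISS; vc=[42]
#14 0x93→b18/s2 MISS; vc=[42,10]
#15 0x50→b10/s2 VC-HIT; vc=[42,18]
#16 0x51→b10/s2 L1-HIT; vc=[42,18]
#17 0x94→b18/s2 VC-HIT; vc=[42,10]
#18 0x57→b10/s2 VC-HIT; vc=[42,18]

VC = [42, 18]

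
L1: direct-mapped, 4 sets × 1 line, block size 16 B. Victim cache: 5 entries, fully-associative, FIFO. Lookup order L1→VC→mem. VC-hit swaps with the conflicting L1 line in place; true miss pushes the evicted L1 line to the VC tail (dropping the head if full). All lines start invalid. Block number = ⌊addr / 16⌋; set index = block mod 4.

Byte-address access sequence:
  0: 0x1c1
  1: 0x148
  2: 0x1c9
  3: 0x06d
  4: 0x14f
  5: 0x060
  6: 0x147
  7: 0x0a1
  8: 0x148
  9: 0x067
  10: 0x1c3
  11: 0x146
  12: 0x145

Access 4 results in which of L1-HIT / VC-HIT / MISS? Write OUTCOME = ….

  [0] addr=0x1c1 blk=28 s=0: MISS | VC []
  [1] addr=0x148 blk=20 s=0: MISS | VC [28]
  [2] addr=0x1c9 blk=28 s=0: VC-HIT | VC [20]
  [3] addr=0x6d blk=6 s=2: MISS | VC [20]
  [4] addr=0x14f blk=20 s=0: VC-HIT | VC [28]
  [5] addr=0x60 blk=6 s=2: L1-HIT | VC [28]
  [6] addr=0x147 blk=20 s=0: L1-HIT | VC [28]
  [7] addr=0xa1 blk=10 s=2: MISS | VC [28, 6]
  [8] addr=0x148 blk=20 s=0: L1-HIT | VC [28, 6]
  [9] addr=0x67 blk=6 s=2: VC-HIT | VC [28, 10]
  [10] addr=0x1c3 blk=28 s=0: VC-HIT | VC [20, 10]
  [11] addr=0x146 blk=20 s=0: VC-HIT | VC [28, 10]
  [12] addr=0x145 blk=20 s=0: L1-HIT | VC [28, 10]

OUTCOME = VC-HIT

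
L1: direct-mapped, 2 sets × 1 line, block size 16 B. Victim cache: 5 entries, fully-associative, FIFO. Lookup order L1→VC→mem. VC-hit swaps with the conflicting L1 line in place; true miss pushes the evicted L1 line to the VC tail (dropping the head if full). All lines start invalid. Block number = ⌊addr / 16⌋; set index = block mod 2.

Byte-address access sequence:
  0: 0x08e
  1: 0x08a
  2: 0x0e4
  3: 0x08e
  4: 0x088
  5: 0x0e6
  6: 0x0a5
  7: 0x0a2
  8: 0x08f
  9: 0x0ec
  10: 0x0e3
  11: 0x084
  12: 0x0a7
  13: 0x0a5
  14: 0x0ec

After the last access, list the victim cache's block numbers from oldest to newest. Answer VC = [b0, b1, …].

VC = [8, 10]

0: 0x8e (blk 8, set 0) → MISS  vc=[]
1: 0x8a (blk 8, set 0) → L1-HIT  vc=[]
2: 0xe4 (blk 14, set 0) → MISS  vc=[8]
3: 0x8e (blk 8, set 0) → VC-HIT  vc=[14]
4: 0x88 (blk 8, set 0) → L1-HIT  vc=[14]
5: 0xe6 (blk 14, set 0) → VC-HIT  vc=[8]
6: 0xa5 (blk 10, set 0) → MISS  vc=[8, 14]
7: 0xa2 (blk 10, set 0) → L1-HIT  vc=[8, 14]
8: 0x8f (blk 8, set 0) → VC-HIT  vc=[10, 14]
9: 0xec (blk 14, set 0) → VC-HIT  vc=[10, 8]
10: 0xe3 (blk 14, set 0) → L1-HIT  vc=[10, 8]
11: 0x84 (blk 8, set 0) → VC-HIT  vc=[10, 14]
12: 0xa7 (blk 10, set 0) → VC-HIT  vc=[8, 14]
13: 0xa5 (blk 10, set 0) → L1-HIT  vc=[8, 14]
14: 0xec (blk 14, set 0) → VC-HIT  vc=[8, 10]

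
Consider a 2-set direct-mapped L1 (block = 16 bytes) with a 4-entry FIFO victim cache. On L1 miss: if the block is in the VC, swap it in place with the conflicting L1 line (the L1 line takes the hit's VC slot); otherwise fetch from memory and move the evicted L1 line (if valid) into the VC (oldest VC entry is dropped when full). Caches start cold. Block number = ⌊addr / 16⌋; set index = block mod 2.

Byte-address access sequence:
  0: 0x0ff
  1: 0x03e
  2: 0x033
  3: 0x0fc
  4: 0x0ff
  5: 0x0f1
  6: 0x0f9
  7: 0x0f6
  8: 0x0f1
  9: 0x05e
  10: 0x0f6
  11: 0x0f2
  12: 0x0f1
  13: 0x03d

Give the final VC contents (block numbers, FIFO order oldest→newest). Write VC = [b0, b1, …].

  [0] addr=0xff blk=15 s=1: MISS | VC []
  [1] addr=0x3e blk=3 s=1: MISS | VC [15]
  [2] addr=0x33 blk=3 s=1: L1-HIT | VC [15]
  [3] addr=0xfc blk=15 s=1: VC-HIT | VC [3]
  [4] addr=0xff blk=15 s=1: L1-HIT | VC [3]
  [5] addr=0xf1 blk=15 s=1: L1-HIT | VC [3]
  [6] addr=0xf9 blk=15 s=1: L1-HIT | VC [3]
  [7] addr=0xf6 blk=15 s=1: L1-HIT | VC [3]
  [8] addr=0xf1 blk=15 s=1: L1-HIT | VC [3]
  [9] addr=0x5e blk=5 s=1: MISS | VC [3, 15]
  [10] addr=0xf6 blk=15 s=1: VC-HIT | VC [3, 5]
  [11] addr=0xf2 blk=15 s=1: L1-HIT | VC [3, 5]
  [12] addr=0xf1 blk=15 s=1: L1-HIT | VC [3, 5]
  [13] addr=0x3d blk=3 s=1: VC-HIT | VC [15, 5]

VC = [15, 5]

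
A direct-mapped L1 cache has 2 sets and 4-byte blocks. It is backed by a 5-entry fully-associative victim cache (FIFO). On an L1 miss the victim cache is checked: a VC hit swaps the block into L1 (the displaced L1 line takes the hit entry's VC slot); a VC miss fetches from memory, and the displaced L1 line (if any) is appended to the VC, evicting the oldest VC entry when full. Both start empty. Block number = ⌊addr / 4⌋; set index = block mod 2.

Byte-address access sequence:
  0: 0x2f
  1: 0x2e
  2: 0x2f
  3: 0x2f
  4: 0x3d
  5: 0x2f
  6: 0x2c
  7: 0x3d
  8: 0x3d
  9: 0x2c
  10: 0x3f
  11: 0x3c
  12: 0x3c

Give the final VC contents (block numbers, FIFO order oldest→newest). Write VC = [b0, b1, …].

0: 0x2f (blk 11, set 1) → MISS  vc=[]
1: 0x2e (blk 11, set 1) → L1-HIT  vc=[]
2: 0x2f (blk 11, set 1) → L1-HIT  vc=[]
3: 0x2f (blk 11, set 1) → L1-HIT  vc=[]
4: 0x3d (blk 15, set 1) → MISS  vc=[11]
5: 0x2f (blk 11, set 1) → VC-HIT  vc=[15]
6: 0x2c (blk 11, set 1) → L1-HIT  vc=[15]
7: 0x3d (blk 15, set 1) → VC-HIT  vc=[11]
8: 0x3d (blk 15, set 1) → L1-HIT  vc=[11]
9: 0x2c (blk 11, set 1) → VC-HIT  vc=[15]
10: 0x3f (blk 15, set 1) → VC-HIT  vc=[11]
11: 0x3c (blk 15, set 1) → L1-HIT  vc=[11]
12: 0x3c (blk 15, set 1) → L1-HIT  vc=[11]

VC = [11]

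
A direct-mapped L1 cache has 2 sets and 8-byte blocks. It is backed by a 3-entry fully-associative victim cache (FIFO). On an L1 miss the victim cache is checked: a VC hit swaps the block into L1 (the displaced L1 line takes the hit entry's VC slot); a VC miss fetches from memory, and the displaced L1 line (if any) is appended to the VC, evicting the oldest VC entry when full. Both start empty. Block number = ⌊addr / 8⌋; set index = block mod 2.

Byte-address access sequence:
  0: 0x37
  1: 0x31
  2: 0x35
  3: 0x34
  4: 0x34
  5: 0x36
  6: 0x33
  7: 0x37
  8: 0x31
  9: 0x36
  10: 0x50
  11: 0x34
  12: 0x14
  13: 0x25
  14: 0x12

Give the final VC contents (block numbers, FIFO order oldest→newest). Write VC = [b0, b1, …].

  [0] addr=0x37 blk=6 s=0: MISS | VC []
  [1] addr=0x31 blk=6 s=0: L1-HIT | VC []
  [2] addr=0x35 blk=6 s=0: L1-HIT | VC []
  [3] addr=0x34 blk=6 s=0: L1-HIT | VC []
  [4] addr=0x34 blk=6 s=0: L1-HIT | VC []
  [5] addr=0x36 blk=6 s=0: L1-HIT | VC []
  [6] addr=0x33 blk=6 s=0: L1-HIT | VC []
  [7] addr=0x37 blk=6 s=0: L1-HIT | VC []
  [8] addr=0x31 blk=6 s=0: L1-HIT | VC []
  [9] addr=0x36 blk=6 s=0: L1-HIT | VC []
  [10] addr=0x50 blk=10 s=0: MISS | VC [6]
  [11] addr=0x34 blk=6 s=0: VC-HIT | VC [10]
  [12] addr=0x14 blk=2 s=0: MISS | VC [10, 6]
  [13] addr=0x25 blk=4 s=0: MISS | VC [10, 6, 2]
  [14] addr=0x12 blk=2 s=0: VC-HIT | VC [10, 6, 4]

VC = [10, 6, 4]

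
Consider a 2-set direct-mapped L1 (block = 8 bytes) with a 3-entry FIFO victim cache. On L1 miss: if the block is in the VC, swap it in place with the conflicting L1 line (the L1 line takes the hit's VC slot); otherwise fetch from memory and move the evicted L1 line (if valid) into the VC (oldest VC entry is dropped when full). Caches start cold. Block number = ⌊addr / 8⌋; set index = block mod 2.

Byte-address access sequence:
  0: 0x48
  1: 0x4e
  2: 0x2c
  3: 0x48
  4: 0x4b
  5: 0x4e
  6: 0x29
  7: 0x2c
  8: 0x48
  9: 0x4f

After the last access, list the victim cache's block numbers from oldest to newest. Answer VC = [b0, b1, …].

VC = [5]

#0 0x48→b9/s1 MISS; vc=[]
#1 0x4e→b9/s1 L1-HIT; vc=[]
#2 0x2c→b5/s1 MISS; vc=[9]
#3 0x48→b9/s1 VC-HIT; vc=[5]
#4 0x4b→b9/s1 L1-HIT; vc=[5]
#5 0x4e→b9/s1 L1-HIT; vc=[5]
#6 0x29→b5/s1 VC-HIT; vc=[9]
#7 0x2c→b5/s1 L1-HIT; vc=[9]
#8 0x48→b9/s1 VC-HIT; vc=[5]
#9 0x4f→b9/s1 L1-HIT; vc=[5]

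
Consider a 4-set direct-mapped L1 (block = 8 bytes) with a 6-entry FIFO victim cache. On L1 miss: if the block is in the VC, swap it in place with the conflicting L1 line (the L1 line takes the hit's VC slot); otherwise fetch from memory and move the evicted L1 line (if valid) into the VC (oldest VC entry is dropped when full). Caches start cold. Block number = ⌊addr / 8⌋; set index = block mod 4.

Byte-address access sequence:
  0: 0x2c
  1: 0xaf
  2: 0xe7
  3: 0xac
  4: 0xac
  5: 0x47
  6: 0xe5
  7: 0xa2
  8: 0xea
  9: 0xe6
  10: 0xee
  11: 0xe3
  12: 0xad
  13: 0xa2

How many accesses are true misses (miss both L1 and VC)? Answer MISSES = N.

0: 0x2c (blk 5, set 1) → MISS  vc=[]
1: 0xaf (blk 21, set 1) → MISS  vc=[5]
2: 0xe7 (blk 28, set 0) → MISS  vc=[5]
3: 0xac (blk 21, set 1) → L1-HIT  vc=[5]
4: 0xac (blk 21, set 1) → L1-HIT  vc=[5]
5: 0x47 (blk 8, set 0) → MISS  vc=[5, 28]
6: 0xe5 (blk 28, set 0) → VC-HIT  vc=[5, 8]
7: 0xa2 (blk 20, set 0) → MISS  vc=[5, 8, 28]
8: 0xea (blk 29, set 1) → MISS  vc=[5, 8, 28, 21]
9: 0xe6 (blk 28, set 0) → VC-HIT  vc=[5, 8, 20, 21]
10: 0xee (blk 29, set 1) → L1-HIT  vc=[5, 8, 20, 21]
11: 0xe3 (blk 28, set 0) → L1-HIT  vc=[5, 8, 20, 21]
12: 0xad (blk 21, set 1) → VC-HIT  vc=[5, 8, 20, 29]
13: 0xa2 (blk 20, set 0) → VC-HIT  vc=[5, 8, 28, 29]

MISSES = 6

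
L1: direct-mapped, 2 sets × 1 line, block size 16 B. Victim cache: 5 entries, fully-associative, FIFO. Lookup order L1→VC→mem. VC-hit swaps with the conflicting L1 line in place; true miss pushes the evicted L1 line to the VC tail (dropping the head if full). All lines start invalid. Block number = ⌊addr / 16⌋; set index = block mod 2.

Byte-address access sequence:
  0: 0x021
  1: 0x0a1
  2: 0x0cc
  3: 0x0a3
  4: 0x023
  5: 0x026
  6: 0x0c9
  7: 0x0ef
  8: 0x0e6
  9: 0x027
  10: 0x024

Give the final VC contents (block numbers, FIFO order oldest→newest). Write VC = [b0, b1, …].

VC = [10, 14, 12]

  [0] addr=0x21 blk=2 s=0: MISS | VC []
  [1] addr=0xa1 blk=10 s=0: MISS | VC [2]
  [2] addr=0xcc blk=12 s=0: MISS | VC [2, 10]
  [3] addr=0xa3 blk=10 s=0: VC-HIT | VC [2, 12]
  [4] addr=0x23 blk=2 s=0: VC-HIT | VC [10, 12]
  [5] addr=0x26 blk=2 s=0: L1-HIT | VC [10, 12]
  [6] addr=0xc9 blk=12 s=0: VC-HIT | VC [10, 2]
  [7] addr=0xef blk=14 s=0: MISS | VC [10, 2, 12]
  [8] addr=0xe6 blk=14 s=0: L1-HIT | VC [10, 2, 12]
  [9] addr=0x27 blk=2 s=0: VC-HIT | VC [10, 14, 12]
  [10] addr=0x24 blk=2 s=0: L1-HIT | VC [10, 14, 12]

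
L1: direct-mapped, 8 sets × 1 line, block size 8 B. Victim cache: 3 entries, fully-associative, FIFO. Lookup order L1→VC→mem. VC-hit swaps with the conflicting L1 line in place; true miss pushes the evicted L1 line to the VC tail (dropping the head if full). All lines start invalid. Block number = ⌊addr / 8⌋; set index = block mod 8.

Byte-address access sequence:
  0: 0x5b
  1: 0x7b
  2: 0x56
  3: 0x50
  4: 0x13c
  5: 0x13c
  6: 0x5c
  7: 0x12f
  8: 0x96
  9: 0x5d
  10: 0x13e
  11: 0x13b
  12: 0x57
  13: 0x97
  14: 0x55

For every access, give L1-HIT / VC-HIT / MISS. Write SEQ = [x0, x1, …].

#0 0x5b→b11/s3 MISS; vc=[]
#1 0x7b→b15/s7 MISS; vc=[]
#2 0x56→b10/s2 MISS; vc=[]
#3 0x50→b10/s2 L1-HIT; vc=[]
#4 0x13c→b39/s7 MISS; vc=[15]
#5 0x13c→b39/s7 L1-HIT; vc=[15]
#6 0x5c→b11/s3 L1-HIT; vc=[15]
#7 0x12f→b37/s5 MISS; vc=[15]
#8 0x96→b18/s2 MISS; vc=[15,10]
#9 0x5d→b11/s3 L1-HIT; vc=[15,10]
#10 0x13e→b39/s7 L1-HIT; vc=[15,10]
#11 0x13b→b39/s7 L1-HIT; vc=[15,10]
#12 0x57→b10/s2 VC-HIT; vc=[15,18]
#13 0x97→b18/s2 VC-HIT; vc=[15,10]
#14 0x55→b10/s2 VC-HIT; vc=[15,18]

SEQ = [MISS, MISS, MISS, L1-HIT, MISS, L1-HIT, L1-HIT, MISS, MISS, L1-HIT, L1-HIT, L1-HIT, VC-HIT, VC-HIT, VC-HIT]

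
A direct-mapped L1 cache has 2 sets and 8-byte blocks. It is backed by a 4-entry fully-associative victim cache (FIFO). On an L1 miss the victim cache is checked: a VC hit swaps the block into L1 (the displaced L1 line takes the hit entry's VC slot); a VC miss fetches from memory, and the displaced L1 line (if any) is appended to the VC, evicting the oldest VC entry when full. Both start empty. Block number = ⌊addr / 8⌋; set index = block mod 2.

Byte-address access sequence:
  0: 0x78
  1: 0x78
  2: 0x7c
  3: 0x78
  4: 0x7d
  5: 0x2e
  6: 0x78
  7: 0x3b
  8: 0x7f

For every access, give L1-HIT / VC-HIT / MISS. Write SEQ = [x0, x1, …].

#0 0x78→b15/s1 MISS; vc=[]
#1 0x78→b15/s1 L1-HIT; vc=[]
#2 0x7c→b15/s1 L1-HIT; vc=[]
#3 0x78→b15/s1 L1-HIT; vc=[]
#4 0x7d→b15/s1 L1-HIT; vc=[]
#5 0x2e→b5/s1 MISS; vc=[15]
#6 0x78→b15/s1 VC-HIT; vc=[5]
#7 0x3b→b7/s1 MISS; vc=[5,15]
#8 0x7f→b15/s1 VC-HIT; vc=[5,7]

SEQ = [MISS, L1-HIT, L1-HIT, L1-HIT, L1-HIT, MISS, VC-HIT, MISS, VC-HIT]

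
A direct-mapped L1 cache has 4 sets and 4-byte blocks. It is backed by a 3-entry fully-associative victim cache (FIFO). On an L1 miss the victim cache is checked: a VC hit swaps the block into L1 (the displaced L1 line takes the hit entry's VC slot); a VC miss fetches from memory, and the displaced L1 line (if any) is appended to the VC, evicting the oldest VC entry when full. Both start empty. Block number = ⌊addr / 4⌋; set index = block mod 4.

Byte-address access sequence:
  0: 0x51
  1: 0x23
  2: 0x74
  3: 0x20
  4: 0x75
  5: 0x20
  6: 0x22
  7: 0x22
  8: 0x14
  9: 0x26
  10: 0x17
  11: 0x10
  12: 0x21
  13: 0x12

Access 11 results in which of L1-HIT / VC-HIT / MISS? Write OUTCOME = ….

OUTCOME = MISS

#0 0x51→b20/s0 MISS; vc=[]
#1 0x23→b8/s0 MISS; vc=[20]
#2 0x74→b29/s1 MISS; vc=[20]
#3 0x20→b8/s0 L1-HIT; vc=[20]
#4 0x75→b29/s1 L1-HIT; vc=[20]
#5 0x20→b8/s0 L1-HIT; vc=[20]
#6 0x22→b8/s0 L1-HIT; vc=[20]
#7 0x22→b8/s0 L1-HIT; vc=[20]
#8 0x14→b5/s1 MISS; vc=[20,29]
#9 0x26→b9/s1 MISS; vc=[20,29,5]
#10 0x17→b5/s1 VC-HIT; vc=[20,29,9]
#11 0x10→b4/s0 MISS; vc=[29,9,8]
#12 0x21→b8/s0 VC-HIT; vc=[29,9,4]
#13 0x12→b4/s0 VC-HIT; vc=[29,9,8]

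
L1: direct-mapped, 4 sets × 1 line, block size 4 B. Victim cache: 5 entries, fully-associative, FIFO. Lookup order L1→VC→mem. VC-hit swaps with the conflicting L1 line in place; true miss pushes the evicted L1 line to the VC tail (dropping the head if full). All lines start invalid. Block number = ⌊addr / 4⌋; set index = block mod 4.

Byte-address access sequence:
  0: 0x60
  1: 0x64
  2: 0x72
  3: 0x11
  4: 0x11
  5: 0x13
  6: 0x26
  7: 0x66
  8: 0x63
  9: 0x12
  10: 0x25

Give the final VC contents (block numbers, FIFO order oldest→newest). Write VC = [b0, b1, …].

VC = [24, 28, 25]

#0 0x60→b24/s0 MISS; vc=[]
#1 0x64→b25/s1 MISS; vc=[]
#2 0x72→b28/s0 MISS; vc=[24]
#3 0x11→b4/s0 MISS; vc=[24,28]
#4 0x11→b4/s0 L1-HIT; vc=[24,28]
#5 0x13→b4/s0 L1-HIT; vc=[24,28]
#6 0x26→b9/s1 MISS; vc=[24,28,25]
#7 0x66→b25/s1 VC-HIT; vc=[24,28,9]
#8 0x63→b24/s0 VC-HIT; vc=[4,28,9]
#9 0x12→b4/s0 VC-HIT; vc=[24,28,9]
#10 0x25→b9/s1 VC-HIT; vc=[24,28,25]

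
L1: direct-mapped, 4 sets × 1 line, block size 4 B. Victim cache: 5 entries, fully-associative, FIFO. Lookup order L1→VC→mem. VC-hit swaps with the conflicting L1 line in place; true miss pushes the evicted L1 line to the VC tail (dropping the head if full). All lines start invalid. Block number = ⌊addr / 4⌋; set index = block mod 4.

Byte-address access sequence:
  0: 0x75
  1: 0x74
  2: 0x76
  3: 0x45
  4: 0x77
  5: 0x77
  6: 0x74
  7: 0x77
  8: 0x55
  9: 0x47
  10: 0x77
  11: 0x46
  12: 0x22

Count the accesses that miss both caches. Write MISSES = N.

MISSES = 4

  [0] addr=0x75 blk=29 s=1: MISS | VC []
  [1] addr=0x74 blk=29 s=1: L1-HIT | VC []
  [2] addr=0x76 blk=29 s=1: L1-HIT | VC []
  [3] addr=0x45 blk=17 s=1: MISS | VC [29]
  [4] addr=0x77 blk=29 s=1: VC-HIT | VC [17]
  [5] addr=0x77 blk=29 s=1: L1-HIT | VC [17]
  [6] addr=0x74 blk=29 s=1: L1-HIT | VC [17]
  [7] addr=0x77 blk=29 s=1: L1-HIT | VC [17]
  [8] addr=0x55 blk=21 s=1: MISS | VC [17, 29]
  [9] addr=0x47 blk=17 s=1: VC-HIT | VC [21, 29]
  [10] addr=0x77 blk=29 s=1: VC-HIT | VC [21, 17]
  [11] addr=0x46 blk=17 s=1: VC-HIT | VC [21, 29]
  [12] addr=0x22 blk=8 s=0: MISS | VC [21, 29]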